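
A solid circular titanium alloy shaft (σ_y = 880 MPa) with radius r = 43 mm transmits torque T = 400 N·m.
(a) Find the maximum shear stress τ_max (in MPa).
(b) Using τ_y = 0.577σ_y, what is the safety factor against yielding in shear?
(a) For a solid circular shaft, τ_max = T·r/J with J = π·r^4/2, i.e. τ_max = 2·T / (π·r^3). Convert r = 43 mm = 0.043 m.
  τ_max = (2 × 400) / (π × 0.043^3) = 3.203 × 10⁶ Pa = 3.203 MPa
(b) τ_y = 0.577 × 880 = 507.76 MPa
  SF = τ_y/τ_max = 507.76 / 3.203 = 158.5
Final answer: (a) τ_max = 3.203 MPa, (b) SF = 158.5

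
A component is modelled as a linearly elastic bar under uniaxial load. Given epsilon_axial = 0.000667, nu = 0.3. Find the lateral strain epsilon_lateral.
Model: a linearly elastic bar under uniaxial load, so epsilon_lateral = -nu·epsilon_axial.
Substitute:
  epsilon_lateral = -(0.3 × 0.000667)
  epsilon_lateral = -0.0002001
Final answer: epsilon_lateral = -0.0002001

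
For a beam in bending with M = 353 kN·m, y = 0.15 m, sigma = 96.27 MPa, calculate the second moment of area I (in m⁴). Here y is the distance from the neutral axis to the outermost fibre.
Model: a beam in bending, so sigma = (M·y) / I.
Solve for I: I = (M·y) / sigma.
Convert to SI units:
  M = 353 kN·m = 353000 N·m
  sigma = 96.27 MPa = 9.627 × 10⁷ Pa
Substitute:
  I = (353000 × 0.15) / (9.627 × 10⁷)
  I = 0.00055 m⁴
Final answer: I = 0.00055 m⁴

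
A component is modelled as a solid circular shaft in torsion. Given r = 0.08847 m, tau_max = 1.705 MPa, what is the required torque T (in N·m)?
Model: a solid circular shaft in torsion, so tau_max = (2·T) / (π·r^3).
Solve for T: T = (π·tau_max·r^3) / 2.
Convert to SI units:
  tau_max = 1.705 MPa = 1.705 × 10⁶ Pa
Substitute:
  T = (π × (1.705 × 10⁶) × 0.08847^3) / 2
  T = 1855 N·m
Final answer: T = 1855 N·m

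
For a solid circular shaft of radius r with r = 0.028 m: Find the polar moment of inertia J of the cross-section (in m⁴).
Model: a solid circular shaft of radius r, so J = (π·r^4) / 2.
Substitute:
  J = (π × 0.028^4) / 2
  J = 9.655 × 10⁻⁷ m⁴
Final answer: J = 9.655 × 10⁻⁷ m⁴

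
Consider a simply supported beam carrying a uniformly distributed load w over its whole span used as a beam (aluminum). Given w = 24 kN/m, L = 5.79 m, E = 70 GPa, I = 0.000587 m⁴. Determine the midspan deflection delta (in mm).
Model: a simply supported beam carrying a uniformly distributed load w over its whole span, so delta = (5·w·L^4) / (384·E·I).
Convert to SI units:
  w = 24 kN/m = 24000 N/m
  E = 70 GPa = 7 × 10¹⁰ Pa
Substitute:
  delta = (5 × 24000 × 5.79^4) / (384 × (7 × 10¹⁰) × 0.000587)
  delta = 0.008547 m
Convert: delta = 0.008547 m = 8.547 mm
Final answer: delta = 8.547 mm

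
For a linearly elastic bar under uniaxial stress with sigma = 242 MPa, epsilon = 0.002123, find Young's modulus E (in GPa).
Model: a linearly elastic bar under uniaxial stress, so epsilon = sigma / E.
Solve for E: E = sigma / epsilon.
Convert to SI units:
  sigma = 242 MPa = 2.42 × 10⁸ Pa
Substitute:
  E = (2.42 × 10⁸) / 0.002123
  E = 1.14 × 10¹¹ Pa
Convert: E = 1.14 × 10¹¹ Pa = 114 GPa
Final answer: E = 114 GPa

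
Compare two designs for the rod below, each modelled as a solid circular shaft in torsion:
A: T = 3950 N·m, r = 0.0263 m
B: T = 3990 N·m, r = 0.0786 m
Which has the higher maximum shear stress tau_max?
Model: a solid circular shaft in torsion, so tau_max = (2·T) / (π·r^3) (SI units).
  A: tau_max = (2 × 3950) / (π × 0.0263^3) = 1.382 × 10⁸ Pa = 138.2 MPa
  B: tau_max = (2 × 3990) / (π × 0.0786^3) = 5.231 × 10⁶ Pa = 5.231 MPa
138.2 MPa > 5.231 MPa, so A is larger.
Final answer: A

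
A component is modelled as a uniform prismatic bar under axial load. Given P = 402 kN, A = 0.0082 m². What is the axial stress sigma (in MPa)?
Model: a uniform prismatic bar under axial load, so sigma = P / A.
Convert to SI units:
  P = 402 kN = 402000 N
Substitute:
  sigma = 402000 / 0.0082
  sigma = 4.902 × 10⁷ Pa
Convert: sigma = 4.902 × 10⁷ Pa = 49.02 MPa
Final answer: sigma = 49.02 MPa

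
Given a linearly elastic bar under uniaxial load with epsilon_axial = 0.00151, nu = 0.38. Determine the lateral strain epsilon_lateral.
Model: a linearly elastic bar under uniaxial load, so epsilon_lateral = -nu·epsilon_axial.
Substitute:
  epsilon_lateral = -(0.38 × 0.00151)
  epsilon_lateral = -0.0005738
Final answer: epsilon_lateral = -0.0005738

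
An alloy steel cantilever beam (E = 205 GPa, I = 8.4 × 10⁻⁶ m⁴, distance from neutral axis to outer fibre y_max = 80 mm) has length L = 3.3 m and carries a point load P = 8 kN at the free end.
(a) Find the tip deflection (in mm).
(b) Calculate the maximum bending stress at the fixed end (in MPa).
(a) Tip deflection of a cantilever with an end point load: δ = P·L^3 / (3·E·I). Convert P = 8 kN = 8000 N, E = 205 GPa = 2.05 × 10¹¹ Pa.
  δ = (8000 × 3.3^3) / (3 × (2.05 × 10¹¹) × (8.4 × 10⁻⁶)) = 0.05565 m = 55.65 mm
(b) Maximum bending moment at the fixed end: M = P·L = 8000 × 3.3 = 26400 N·m. Convert y_max = 80 mm = 0.08 m.
  σ = M·y_max / I = (26400 × 0.08) / (8.4 × 10⁻⁶) = 2.514 × 10⁸ Pa = 251.4 MPa
Final answer: (a) δ = 55.65 mm, (b) σ = 251.4 MPa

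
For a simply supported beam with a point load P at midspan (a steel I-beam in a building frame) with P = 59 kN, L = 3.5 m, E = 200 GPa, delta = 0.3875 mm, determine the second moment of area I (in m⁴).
Model: a simply supported beam with a point load P at midspan, so delta = (P·L^3) / (48·E·I).
Solve for I: I = (P·L^3) / (48·delta·E).
Convert to SI units:
  P = 59 kN = 59000 N
  E = 200 GPa = 2 × 10¹¹ Pa
  delta = 0.3875 mm = 0.0003875 m
Substitute:
  I = (59000 × 3.5^3) / (48 × 0.0003875 × (2 × 10¹¹))
  I = 0.00068 m⁴
Final answer: I = 0.00068 m⁴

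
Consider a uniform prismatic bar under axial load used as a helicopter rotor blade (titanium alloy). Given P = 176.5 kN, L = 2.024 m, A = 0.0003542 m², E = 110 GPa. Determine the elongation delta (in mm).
Model: a uniform prismatic bar under axial load, so delta = (P·L) / (A·E).
Convert to SI units:
  P = 176.5 kN = 176500 N
  E = 110 GPa = 1.1 × 10¹¹ Pa
Substitute:
  delta = (176500 × 2.024) / (0.0003542 × (1.1 × 10¹¹))
  delta = 0.009169 m
Convert: delta = 0.009169 m = 9.169 mm
Final answer: delta = 9.169 mm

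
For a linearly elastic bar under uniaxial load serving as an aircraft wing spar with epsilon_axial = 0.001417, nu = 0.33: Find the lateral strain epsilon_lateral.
Model: a linearly elastic bar under uniaxial load, so epsilon_lateral = -nu·epsilon_axial.
Substitute:
  epsilon_lateral = -(0.33 × 0.001417)
  epsilon_lateral = -0.0004676
Final answer: epsilon_lateral = -0.0004676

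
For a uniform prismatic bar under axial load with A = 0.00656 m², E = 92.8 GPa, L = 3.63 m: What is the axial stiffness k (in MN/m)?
Model: a uniform prismatic bar under axial load, so k = (A·E) / L.
Convert to SI units:
  E = 92.8 GPa = 9.28 × 10¹⁰ Pa
Substitute:
  k = (0.00656 × (9.28 × 10¹⁰)) / 3.63
  k = 1.677 × 10⁸ N/m
Convert: k = 1.677 × 10⁸ N/m = 167.7 MN/m
Final answer: k = 167.7 MN/m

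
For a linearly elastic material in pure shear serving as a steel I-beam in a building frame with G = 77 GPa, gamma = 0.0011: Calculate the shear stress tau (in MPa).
Model: a linearly elastic material in pure shear, so tau = G·gamma.
Convert to SI units:
  G = 77 GPa = 7.7 × 10¹⁰ Pa
Substitute:
  tau = (7.7 × 10¹⁰) × 0.0011
  tau = 8.47 × 10⁷ Pa
Convert: tau = 8.47 × 10⁷ Pa = 84.7 MPa
Final answer: tau = 84.7 MPa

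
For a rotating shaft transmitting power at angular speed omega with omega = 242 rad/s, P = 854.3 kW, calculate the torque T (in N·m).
Model: a rotating shaft transmitting power at angular speed omega, so P = T·omega.
Solve for T: T = P / omega.
Convert to SI units:
  P = 854.3 kW = 854300 W
Substitute:
  T = 854300 / 242
  T = 3530 N·m
Final answer: T = 3530 N·m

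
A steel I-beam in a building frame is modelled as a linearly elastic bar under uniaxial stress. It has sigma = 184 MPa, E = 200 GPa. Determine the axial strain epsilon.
Model: a linearly elastic bar under uniaxial stress, so epsilon = sigma / E.
Convert to SI units:
  sigma = 184 MPa = 1.84 × 10⁸ Pa
  E = 200 GPa = 2 × 10¹¹ Pa
Substitute:
  epsilon = (1.84 × 10⁸) / (2 × 10¹¹)
  epsilon = 0.00092
Final answer: epsilon = 0.00092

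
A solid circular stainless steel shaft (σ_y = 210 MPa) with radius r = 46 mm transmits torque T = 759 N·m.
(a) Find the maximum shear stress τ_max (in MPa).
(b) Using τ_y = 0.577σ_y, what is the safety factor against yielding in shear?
(a) For a solid circular shaft, τ_max = T·r/J with J = π·r^4/2, i.e. τ_max = 2·T / (π·r^3). Convert r = 46 mm = 0.046 m.
  τ_max = (2 × 759) / (π × 0.046^3) = 4.964 × 10⁶ Pa = 4.964 MPa
(b) τ_y = 0.577 × 210 = 121.17 MPa
  SF = τ_y/τ_max = 121.17 / 4.964 = 24.41
Final answer: (a) τ_max = 4.964 MPa, (b) SF = 24.41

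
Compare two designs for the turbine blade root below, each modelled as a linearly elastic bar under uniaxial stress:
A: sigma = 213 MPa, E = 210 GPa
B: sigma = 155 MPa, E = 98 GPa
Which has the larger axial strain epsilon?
Model: a linearly elastic bar under uniaxial stress, so epsilon = sigma / E (SI units).
  A: epsilon = (2.13 × 10⁸) / (2.1 × 10¹¹) = 0.001014
  B: epsilon = (1.55 × 10⁸) / (9.8 × 10¹⁰) = 0.001582
0.001582 > 0.001014, so B is larger.
Final answer: B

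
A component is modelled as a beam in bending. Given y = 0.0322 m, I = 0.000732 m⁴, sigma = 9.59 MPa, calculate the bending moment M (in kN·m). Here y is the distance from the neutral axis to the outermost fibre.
Model: a beam in bending, so sigma = (M·y) / I.
Solve for M: M = (sigma·I) / y.
Convert to SI units:
  sigma = 9.59 MPa = 9.59 × 10⁶ Pa
Substitute:
  M = ((9.59 × 10⁶) × 0.000732) / 0.0322
  M = 218000 N·m
Convert: M = 218000 N·m = 218 kN·m
Final answer: M = 218 kN·m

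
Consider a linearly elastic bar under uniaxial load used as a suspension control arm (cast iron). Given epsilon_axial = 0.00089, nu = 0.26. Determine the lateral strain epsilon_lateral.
Model: a linearly elastic bar under uniaxial load, so epsilon_lateral = -nu·epsilon_axial.
Substitute:
  epsilon_lateral = -(0.26 × 0.00089)
  epsilon_lateral = -0.0002314
Final answer: epsilon_lateral = -0.0002314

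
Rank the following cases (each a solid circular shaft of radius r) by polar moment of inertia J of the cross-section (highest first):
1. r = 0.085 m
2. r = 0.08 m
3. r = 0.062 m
Model: a solid circular shaft of radius r, so J = (π·r^4) / 2 (SI units).
  Case 1: J = (π × 0.085^4) / 2 = 8.2 × 10⁻⁵ m⁴
  Case 2: J = (π × 0.08^4) / 2 = 6.434 × 10⁻⁵ m⁴
  Case 3: J = (π × 0.062^4) / 2 = 2.321 × 10⁻⁵ m⁴
Ordering: 8.2 × 10⁻⁵ m⁴ (case 1) > 6.434 × 10⁻⁵ m⁴ (case 2) > 2.321 × 10⁻⁵ m⁴ (case 3)
Final answer: 1, 2, 3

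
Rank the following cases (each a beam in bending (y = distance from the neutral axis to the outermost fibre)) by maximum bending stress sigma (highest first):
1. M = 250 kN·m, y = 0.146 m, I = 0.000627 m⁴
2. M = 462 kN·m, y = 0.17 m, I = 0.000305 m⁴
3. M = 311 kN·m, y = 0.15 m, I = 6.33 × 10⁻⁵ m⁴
Model: a beam in bending (y = distance from the neutral axis to the outermost fibre), so sigma = (M·y) / I (SI units).
  Case 1: sigma = (250000 × 0.146) / 0.000627 = 5.821 × 10⁷ Pa = 58.21 MPa
  Case 2: sigma = (462000 × 0.17) / 0.000305 = 2.575 × 10⁸ Pa = 257.5 MPa
  Case 3: sigma = (311000 × 0.15) / (6.33 × 10⁻⁵) = 7.37 × 10⁸ Pa = 737 MPa
Ordering: 737 MPa (case 3) > 257.5 MPa (case 2) > 58.21 MPa (case 1)
Final answer: 3, 2, 1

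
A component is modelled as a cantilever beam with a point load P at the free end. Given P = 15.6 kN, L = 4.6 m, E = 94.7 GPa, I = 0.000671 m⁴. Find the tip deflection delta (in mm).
Model: a cantilever beam with a point load P at the free end, so delta = (P·L^3) / (3·E·I).
Convert to SI units:
  P = 15.6 kN = 15600 N
  E = 94.7 GPa = 9.47 × 10¹⁰ Pa
Substitute:
  delta = (15600 × 4.6^3) / (3 × (9.47 × 10¹⁰) × 0.000671)
  delta = 0.007965 m
Convert: delta = 0.007965 m = 7.965 mm
Final answer: delta = 7.965 mm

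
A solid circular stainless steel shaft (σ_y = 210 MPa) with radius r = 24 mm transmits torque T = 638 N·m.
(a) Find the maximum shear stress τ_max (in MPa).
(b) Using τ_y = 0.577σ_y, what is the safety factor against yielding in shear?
(a) For a solid circular shaft, τ_max = T·r/J with J = π·r^4/2, i.e. τ_max = 2·T / (π·r^3). Convert r = 24 mm = 0.024 m.
  τ_max = (2 × 638) / (π × 0.024^3) = 2.938 × 10⁷ Pa = 29.38 MPa
(b) τ_y = 0.577 × 210 = 121.17 MPa
  SF = τ_y/τ_max = 121.17 / 29.38 = 4.124
Final answer: (a) τ_max = 29.38 MPa, (b) SF = 4.124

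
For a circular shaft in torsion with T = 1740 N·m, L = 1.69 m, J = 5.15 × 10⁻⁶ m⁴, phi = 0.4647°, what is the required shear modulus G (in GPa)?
Model: a circular shaft in torsion, so phi = (T·L) / (G·J).
Solve for G: G = (T·L) / (phi·J).
Convert to SI units:
  phi = 0.4647° = 0.008111 rad
Substitute:
  G = (1740 × 1.69) / (0.008111 × (5.15 × 10⁻⁶))
  G = 7.04 × 10¹⁰ Pa
Convert: G = 7.04 × 10¹⁰ Pa = 70.4 GPa
Final answer: G = 70.4 GPa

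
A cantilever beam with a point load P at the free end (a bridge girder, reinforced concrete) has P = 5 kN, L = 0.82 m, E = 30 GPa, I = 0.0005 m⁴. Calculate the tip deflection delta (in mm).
Model: a cantilever beam with a point load P at the free end, so delta = (P·L^3) / (3·E·I).
Convert to SI units:
  P = 5 kN = 5000 N
  E = 30 GPa = 3 × 10¹⁰ Pa
Substitute:
  delta = (5000 × 0.82^3) / (3 × (3 × 10¹⁰) × 0.0005)
  delta = 6.126 × 10⁻⁵ m
Convert: delta = 6.126 × 10⁻⁵ m = 0.06126 mm
Final answer: delta = 0.06126 mm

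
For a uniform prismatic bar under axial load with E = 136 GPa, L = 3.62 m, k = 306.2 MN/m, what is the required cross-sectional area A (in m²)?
Model: a uniform prismatic bar under axial load, so k = (A·E) / L.
Solve for A: A = (k·L) / E.
Convert to SI units:
  E = 136 GPa = 1.36 × 10¹¹ Pa
  k = 306.2 MN/m = 3.062 × 10⁸ N/m
Substitute:
  A = ((3.062 × 10⁸) × 3.62) / (1.36 × 10¹¹)
  A = 0.00815 m²
Final answer: A = 0.00815 m²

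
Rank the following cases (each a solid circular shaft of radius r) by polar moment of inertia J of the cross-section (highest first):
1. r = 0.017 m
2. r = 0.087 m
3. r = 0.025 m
Model: a solid circular shaft of radius r, so J = (π·r^4) / 2 (SI units).
  Case 1: J = (π × 0.017^4) / 2 = 1.312 × 10⁻⁷ m⁴
  Case 2: J = (π × 0.087^4) / 2 = 8.999 × 10⁻⁵ m⁴
  Case 3: J = (π × 0.025^4) / 2 = 6.136 × 10⁻⁷ m⁴
Ordering: 8.999 × 10⁻⁵ m⁴ (case 2) > 6.136 × 10⁻⁷ m⁴ (case 3) > 1.312 × 10⁻⁷ m⁴ (case 1)
Final answer: 2, 3, 1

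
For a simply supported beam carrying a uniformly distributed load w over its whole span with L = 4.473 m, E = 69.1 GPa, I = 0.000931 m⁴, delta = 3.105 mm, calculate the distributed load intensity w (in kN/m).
Model: a simply supported beam carrying a uniformly distributed load w over its whole span, so delta = (5·w·L^4) / (384·E·I).
Solve for w: w = (384·delta·E·I) / (5·L^4).
Convert to SI units:
  E = 69.1 GPa = 6.91 × 10¹⁰ Pa
  delta = 3.105 mm = 0.003105 m
Substitute:
  w = (384 × 0.003105 × (6.91 × 10¹⁰) × 0.000931) / (5 × 4.473^4)
  w = 38320 N/m
Convert: w = 38320 N/m = 38.32 kN/m
Final answer: w = 38.32 kN/m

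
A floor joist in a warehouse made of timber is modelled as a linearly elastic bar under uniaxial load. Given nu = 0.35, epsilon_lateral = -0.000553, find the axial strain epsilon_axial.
Model: a linearly elastic bar under uniaxial load, so epsilon_lateral = -nu·epsilon_axial.
Solve for epsilon_axial: epsilon_axial = -epsilon_lateral / nu.
Substitute:
  epsilon_axial = -(-0.000553) / 0.35
  epsilon_axial = 0.00158
Final answer: epsilon_axial = 0.00158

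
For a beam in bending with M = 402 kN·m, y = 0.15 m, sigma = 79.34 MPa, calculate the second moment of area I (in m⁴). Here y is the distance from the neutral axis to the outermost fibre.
Model: a beam in bending, so sigma = (M·y) / I.
Solve for I: I = (M·y) / sigma.
Convert to SI units:
  M = 402 kN·m = 402000 N·m
  sigma = 79.34 MPa = 7.934 × 10⁷ Pa
Substitute:
  I = (402000 × 0.15) / (7.934 × 10⁷)
  I = 0.00076 m⁴
Final answer: I = 0.00076 m⁴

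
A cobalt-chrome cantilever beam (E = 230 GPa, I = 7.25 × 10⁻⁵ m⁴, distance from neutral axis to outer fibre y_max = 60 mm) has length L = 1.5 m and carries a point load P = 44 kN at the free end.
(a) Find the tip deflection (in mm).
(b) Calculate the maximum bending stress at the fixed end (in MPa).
(a) Tip deflection of a cantilever with an end point load: δ = P·L^3 / (3·E·I). Convert P = 44 kN = 44000 N, E = 230 GPa = 2.3 × 10¹¹ Pa.
  δ = (44000 × 1.5^3) / (3 × (2.3 × 10¹¹) × (7.25 × 10⁻⁵)) = 0.002969 m = 2.969 mm
(b) Maximum bending moment at the fixed end: M = P·L = 44000 × 1.5 = 66000 N·m. Convert y_max = 60 mm = 0.06 m.
  σ = M·y_max / I = (66000 × 0.06) / (7.25 × 10⁻⁵) = 5.462 × 10⁷ Pa = 54.62 MPa
Final answer: (a) δ = 2.969 mm, (b) σ = 54.62 MPa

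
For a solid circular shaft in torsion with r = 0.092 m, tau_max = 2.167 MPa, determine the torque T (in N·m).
Model: a solid circular shaft in torsion, so tau_max = (2·T) / (π·r^3).
Solve for T: T = (π·tau_max·r^3) / 2.
Convert to SI units:
  tau_max = 2.167 MPa = 2.167 × 10⁶ Pa
Substitute:
  T = (π × (2.167 × 10⁶) × 0.092^3) / 2
  T = 2651 N·m
Final answer: T = 2651 N·m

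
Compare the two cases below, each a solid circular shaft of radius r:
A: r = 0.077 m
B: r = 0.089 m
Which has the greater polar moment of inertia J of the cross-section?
Model: a solid circular shaft of radius r, so J = (π·r^4) / 2 (SI units).
  A: J = (π × 0.077^4) / 2 = 5.522 × 10⁻⁵ m⁴
  B: J = (π × 0.089^4) / 2 = 9.856 × 10⁻⁵ m⁴
9.856 × 10⁻⁵ m⁴ > 5.522 × 10⁻⁵ m⁴, so B is larger.
Final answer: B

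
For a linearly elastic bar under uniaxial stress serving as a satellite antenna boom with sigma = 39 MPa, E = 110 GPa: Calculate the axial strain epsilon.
Model: a linearly elastic bar under uniaxial stress, so epsilon = sigma / E.
Convert to SI units:
  sigma = 39 MPa = 3.9 × 10⁷ Pa
  E = 110 GPa = 1.1 × 10¹¹ Pa
Substitute:
  epsilon = (3.9 × 10⁷) / (1.1 × 10¹¹)
  epsilon = 0.0003545
Final answer: epsilon = 0.0003545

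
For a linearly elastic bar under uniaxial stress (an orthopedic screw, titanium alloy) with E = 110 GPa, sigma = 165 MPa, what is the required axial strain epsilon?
Model: a linearly elastic bar under uniaxial stress, so sigma = E·epsilon.
Solve for epsilon: epsilon = sigma / E.
Convert to SI units:
  E = 110 GPa = 1.1 × 10¹¹ Pa
  sigma = 165 MPa = 1.65 × 10⁸ Pa
Substitute:
  epsilon = (1.65 × 10⁸) / (1.1 × 10¹¹)
  epsilon = 0.0015
Final answer: epsilon = 0.0015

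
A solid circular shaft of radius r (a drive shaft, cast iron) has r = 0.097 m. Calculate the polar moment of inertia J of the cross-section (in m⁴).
Model: a solid circular shaft of radius r, so J = (π·r^4) / 2.
Substitute:
  J = (π × 0.097^4) / 2
  J = 0.0001391 m⁴
Final answer: J = 0.0001391 m⁴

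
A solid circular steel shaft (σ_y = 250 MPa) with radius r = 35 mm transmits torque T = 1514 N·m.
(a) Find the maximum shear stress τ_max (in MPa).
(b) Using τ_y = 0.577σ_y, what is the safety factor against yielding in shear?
(a) For a solid circular shaft, τ_max = T·r/J with J = π·r^4/2, i.e. τ_max = 2·T / (π·r^3). Convert r = 35 mm = 0.035 m.
  τ_max = (2 × 1514) / (π × 0.035^3) = 2.248 × 10⁷ Pa = 22.48 MPa
(b) τ_y = 0.577 × 250 = 144.25 MPa
  SF = τ_y/τ_max = 144.25 / 22.48 = 6.417
Final answer: (a) τ_max = 22.48 MPa, (b) SF = 6.417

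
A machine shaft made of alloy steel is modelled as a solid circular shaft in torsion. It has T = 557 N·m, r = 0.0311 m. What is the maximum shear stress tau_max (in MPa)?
Model: a solid circular shaft in torsion, so tau_max = (2·T) / (π·r^3).
Substitute:
  tau_max = (2 × 557) / (π × 0.0311^3)
  tau_max = 1.179 × 10⁷ Pa
Convert: tau_max = 1.179 × 10⁷ Pa = 11.79 MPa
Final answer: tau_max = 11.79 MPa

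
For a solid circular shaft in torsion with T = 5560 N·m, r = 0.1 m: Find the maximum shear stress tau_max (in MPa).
Model: a solid circular shaft in torsion, so tau_max = (2·T) / (π·r^3).
Substitute:
  tau_max = (2 × 5560) / (π × 0.1^3)
  tau_max = 3.54 × 10⁶ Pa
Convert: tau_max = 3.54 × 10⁶ Pa = 3.54 MPa
Final answer: tau_max = 3.54 MPa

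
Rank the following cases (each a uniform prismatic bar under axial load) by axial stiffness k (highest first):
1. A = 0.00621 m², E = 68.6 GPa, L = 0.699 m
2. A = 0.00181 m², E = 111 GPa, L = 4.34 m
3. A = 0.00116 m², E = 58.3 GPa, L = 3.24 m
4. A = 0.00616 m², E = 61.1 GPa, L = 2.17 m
Model: a uniform prismatic bar under axial load, so k = (A·E) / L (SI units).
  Case 1: k = (0.00621 × (6.86 × 10¹⁰)) / 0.699 = 6.095 × 10⁸ N/m = 609.5 MN/m
  Case 2: k = (0.00181 × (1.11 × 10¹¹)) / 4.34 = 4.629 × 10⁷ N/m = 46.29 MN/m
  Case 3: k = (0.00116 × (5.83 × 10¹⁰)) / 3.24 = 2.087 × 10⁷ N/m = 20.87 MN/m
  Case 4: k = (0.00616 × (6.11 × 10¹⁰)) / 2.17 = 1.734 × 10⁸ N/m = 173.4 MN/m
Ordering: 609.5 MN/m (case 1) > 173.4 MN/m (case 4) > 46.29 MN/m (case 2) > 20.87 MN/m (case 3)
Final answer: 1, 4, 2, 3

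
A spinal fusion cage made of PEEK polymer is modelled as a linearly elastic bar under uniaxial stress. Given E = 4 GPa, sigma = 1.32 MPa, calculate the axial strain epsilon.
Model: a linearly elastic bar under uniaxial stress, so sigma = E·epsilon.
Solve for epsilon: epsilon = sigma / E.
Convert to SI units:
  E = 4 GPa = 4 × 10⁹ Pa
  sigma = 1.32 MPa = 1.32 × 10⁶ Pa
Substitute:
  epsilon = (1.32 × 10⁶) / (4 × 10⁹)
  epsilon = 0.00033
Final answer: epsilon = 0.00033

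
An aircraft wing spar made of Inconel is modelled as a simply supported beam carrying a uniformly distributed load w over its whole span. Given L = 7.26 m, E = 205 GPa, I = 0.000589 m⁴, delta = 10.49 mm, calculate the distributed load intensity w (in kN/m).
Model: a simply supported beam carrying a uniformly distributed load w over its whole span, so delta = (5·w·L^4) / (384·E·I).
Solve for w: w = (384·delta·E·I) / (5·L^4).
Convert to SI units:
  E = 205 GPa = 2.05 × 10¹¹ Pa
  delta = 10.49 mm = 0.01049 m
Substitute:
  w = (384 × 0.01049 × (2.05 × 10¹¹) × 0.000589) / (5 × 7.26^4)
  w = 35020 N/m
Convert: w = 35020 N/m = 35.02 kN/m
Final answer: w = 35.02 kN/m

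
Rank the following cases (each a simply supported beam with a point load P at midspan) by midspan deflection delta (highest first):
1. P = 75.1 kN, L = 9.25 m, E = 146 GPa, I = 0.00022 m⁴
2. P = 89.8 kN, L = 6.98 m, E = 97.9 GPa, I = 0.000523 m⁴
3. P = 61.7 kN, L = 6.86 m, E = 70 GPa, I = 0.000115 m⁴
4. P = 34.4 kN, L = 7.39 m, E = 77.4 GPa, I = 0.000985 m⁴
Model: a simply supported beam with a point load P at midspan, so delta = (P·L^3) / (48·E·I) (SI units).
  Case 1: delta = (75100 × 9.25^3) / (48 × (1.46 × 10¹¹) × 0.00022) = 0.03855 m = 38.55 mm
  Case 2: delta = (89800 × 6.98^3) / (48 × (9.79 × 10¹⁰) × 0.000523) = 0.01243 m = 12.43 mm
  Case 3: delta = (61700 × 6.86^3) / (48 × (7 × 10¹⁰) × 0.000115) = 0.05155 m = 51.55 mm
  Case 4: delta = (34400 × 7.39^3) / (48 × (7.74 × 10¹⁰) × 0.000985) = 0.003794 m = 3.794 mm
Ordering: 51.55 mm (case 3) > 38.55 mm (case 1) > 12.43 mm (case 2) > 3.794 mm (case 4)
Final answer: 3, 1, 2, 4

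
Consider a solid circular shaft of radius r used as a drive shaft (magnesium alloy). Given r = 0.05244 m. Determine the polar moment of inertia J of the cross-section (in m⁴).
Model: a solid circular shaft of radius r, so J = (π·r^4) / 2.
Substitute:
  J = (π × 0.05244^4) / 2
  J = 1.188 × 10⁻⁵ m⁴
Final answer: J = 1.188 × 10⁻⁵ m⁴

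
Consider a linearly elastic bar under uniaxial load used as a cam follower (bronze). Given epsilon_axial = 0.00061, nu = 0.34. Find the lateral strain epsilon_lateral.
Model: a linearly elastic bar under uniaxial load, so epsilon_lateral = -nu·epsilon_axial.
Substitute:
  epsilon_lateral = -(0.34 × 0.00061)
  epsilon_lateral = -0.0002074
Final answer: epsilon_lateral = -0.0002074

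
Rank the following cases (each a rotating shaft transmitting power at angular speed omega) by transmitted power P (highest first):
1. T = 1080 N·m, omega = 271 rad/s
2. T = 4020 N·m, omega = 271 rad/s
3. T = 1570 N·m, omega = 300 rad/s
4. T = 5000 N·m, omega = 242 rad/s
Model: a rotating shaft transmitting power at angular speed omega, so P = T·omega (SI units).
  Case 1: P = 1080 × 271 = 292700 W = 292.7 kW
  Case 2: P = 4020 × 271 = 1.089 × 10⁶ W = 1089 kW
  Case 3: P = 1570 × 300 = 471000 W = 471 kW
  Case 4: P = 5000 × 242 = 1.21 × 10⁶ W = 1210 kW
Ordering: 1210 kW (case 4) > 1089 kW (case 2) > 471 kW (case 3) > 292.7 kW (case 1)
Final answer: 4, 2, 3, 1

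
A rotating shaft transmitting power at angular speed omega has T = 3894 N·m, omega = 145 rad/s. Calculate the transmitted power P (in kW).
Model: a rotating shaft transmitting power at angular speed omega, so P = T·omega.
Substitute:
  P = 3894 × 145
  P = 564600 W
Convert: P = 564600 W = 564.6 kW
Final answer: P = 564.6 kW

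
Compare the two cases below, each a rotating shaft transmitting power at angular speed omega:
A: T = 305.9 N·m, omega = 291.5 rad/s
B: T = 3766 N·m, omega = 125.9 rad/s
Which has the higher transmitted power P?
Model: a rotating shaft transmitting power at angular speed omega, so P = T·omega (SI units).
  A: P = 305.9 × 291.5 = 89170 W = 89.17 kW
  B: P = 3766 × 125.9 = 474100 W = 474.1 kW
474.1 kW > 89.17 kW, so B is larger.
Final answer: B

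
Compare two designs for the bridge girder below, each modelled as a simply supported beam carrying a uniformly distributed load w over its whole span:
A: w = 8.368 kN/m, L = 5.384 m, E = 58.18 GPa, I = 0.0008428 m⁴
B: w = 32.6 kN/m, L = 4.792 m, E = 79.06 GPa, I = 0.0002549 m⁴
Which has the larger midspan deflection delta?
Model: a simply supported beam carrying a uniformly distributed load w over its whole span, so delta = (5·w·L^4) / (384·E·I) (SI units).
  A: delta = (5 × 8368 × 5.384^4) / (384 × (5.818 × 10¹⁰) × 0.0008428) = 0.001867 m = 1.867 mm
  B: delta = (5 × 32600 × 4.792^4) / (384 × (7.906 × 10¹⁰) × 0.0002549) = 0.01111 m = 11.11 mm
11.11 mm > 1.867 mm, so B is larger.
Final answer: B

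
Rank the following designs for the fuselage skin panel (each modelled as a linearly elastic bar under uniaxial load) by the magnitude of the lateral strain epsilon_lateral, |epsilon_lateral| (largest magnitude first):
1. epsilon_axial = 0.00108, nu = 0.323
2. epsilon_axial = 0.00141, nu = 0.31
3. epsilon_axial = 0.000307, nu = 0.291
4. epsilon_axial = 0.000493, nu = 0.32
Model: a linearly elastic bar under uniaxial load, so epsilon_lateral = -nu·epsilon_axial (SI units).
  Case 1: epsilon_lateral = -(0.323 × 0.00108) = -0.0003488
  Case 2: epsilon_lateral = -(0.31 × 0.00141) = -0.0004371
  Case 3: epsilon_lateral = -(0.291 × 0.000307) = -8.934 × 10⁻⁵
  Case 4: epsilon_lateral = -(0.32 × 0.000493) = -0.0001578
Ordering by |epsilon_lateral|: 0.0004371 (case 2) > 0.0003488 (case 1) > 0.0001578 (case 4) > 8.934 × 10⁻⁵ (case 3)
Final answer: 2, 1, 4, 3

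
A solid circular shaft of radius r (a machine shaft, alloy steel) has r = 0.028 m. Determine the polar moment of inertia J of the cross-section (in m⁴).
Model: a solid circular shaft of radius r, so J = (π·r^4) / 2.
Substitute:
  J = (π × 0.028^4) / 2
  J = 9.655 × 10⁻⁷ m⁴
Final answer: J = 9.655 × 10⁻⁷ m⁴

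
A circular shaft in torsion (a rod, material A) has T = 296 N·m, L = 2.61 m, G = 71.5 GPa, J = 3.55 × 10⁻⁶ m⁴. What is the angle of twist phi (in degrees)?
Model: a circular shaft in torsion, so phi = (T·L) / (G·J).
Convert to SI units:
  G = 71.5 GPa = 7.15 × 10¹⁰ Pa
Substitute:
  phi = (296 × 2.61) / ((7.15 × 10¹⁰) × (3.55 × 10⁻⁶))
  phi = 0.003044 rad
Convert to degrees: phi = 0.003044 × 180/π = 0.1744°
Final answer: phi = 0.1744°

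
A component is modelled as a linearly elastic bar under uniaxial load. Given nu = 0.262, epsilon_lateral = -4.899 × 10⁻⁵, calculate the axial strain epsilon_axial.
Model: a linearly elastic bar under uniaxial load, so epsilon_lateral = -nu·epsilon_axial.
Solve for epsilon_axial: epsilon_axial = -epsilon_lateral / nu.
Substitute:
  epsilon_axial = -(-4.899 × 10⁻⁵) / 0.262
  epsilon_axial = 0.000187
Final answer: epsilon_axial = 0.000187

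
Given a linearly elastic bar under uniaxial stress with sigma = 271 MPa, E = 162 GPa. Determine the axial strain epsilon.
Model: a linearly elastic bar under uniaxial stress, so epsilon = sigma / E.
Convert to SI units:
  sigma = 271 MPa = 2.71 × 10⁸ Pa
  E = 162 GPa = 1.62 × 10¹¹ Pa
Substitute:
  epsilon = (2.71 × 10⁸) / (1.62 × 10¹¹)
  epsilon = 0.001673
Final answer: epsilon = 0.001673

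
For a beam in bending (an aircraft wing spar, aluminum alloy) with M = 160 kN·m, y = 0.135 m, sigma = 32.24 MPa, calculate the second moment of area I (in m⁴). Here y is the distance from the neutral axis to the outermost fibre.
Model: a beam in bending, so sigma = (M·y) / I.
Solve for I: I = (M·y) / sigma.
Convert to SI units:
  M = 160 kN·m = 160000 N·m
  sigma = 32.24 MPa = 3.224 × 10⁷ Pa
Substitute:
  I = (160000 × 0.135) / (3.224 × 10⁷)
  I = 0.00067 m⁴
Final answer: I = 0.00067 m⁴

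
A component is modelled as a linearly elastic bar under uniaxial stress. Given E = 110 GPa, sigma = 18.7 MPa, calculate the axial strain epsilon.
Model: a linearly elastic bar under uniaxial stress, so sigma = E·epsilon.
Solve for epsilon: epsilon = sigma / E.
Convert to SI units:
  E = 110 GPa = 1.1 × 10¹¹ Pa
  sigma = 18.7 MPa = 1.87 × 10⁷ Pa
Substitute:
  epsilon = (1.87 × 10⁷) / (1.1 × 10¹¹)
  epsilon = 0.00017
Final answer: epsilon = 0.00017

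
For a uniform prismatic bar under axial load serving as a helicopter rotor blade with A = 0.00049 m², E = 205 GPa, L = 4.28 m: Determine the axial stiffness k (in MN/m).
Model: a uniform prismatic bar under axial load, so k = (A·E) / L.
Convert to SI units:
  E = 205 GPa = 2.05 × 10¹¹ Pa
Substitute:
  k = (0.00049 × (2.05 × 10¹¹)) / 4.28
  k = 2.347 × 10⁷ N/m
Convert: k = 2.347 × 10⁷ N/m = 23.47 MN/m
Final answer: k = 23.47 MN/m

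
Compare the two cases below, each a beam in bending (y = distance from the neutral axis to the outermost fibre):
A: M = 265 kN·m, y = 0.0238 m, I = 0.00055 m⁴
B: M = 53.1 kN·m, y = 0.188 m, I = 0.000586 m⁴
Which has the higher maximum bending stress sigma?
Model: a beam in bending (y = distance from the neutral axis to the outermost fibre), so sigma = (M·y) / I (SI units).
  A: sigma = (265000 × 0.0238) / 0.00055 = 1.147 × 10⁷ Pa = 11.47 MPa
  B: sigma = (53100 × 0.188) / 0.000586 = 1.704 × 10⁷ Pa = 17.04 MPa
17.04 MPa > 11.47 MPa, so B is larger.
Final answer: B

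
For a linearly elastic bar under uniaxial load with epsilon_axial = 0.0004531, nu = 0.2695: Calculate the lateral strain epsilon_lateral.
Model: a linearly elastic bar under uniaxial load, so epsilon_lateral = -nu·epsilon_axial.
Substitute:
  epsilon_lateral = -(0.2695 × 0.0004531)
  epsilon_lateral = -0.0001221
Final answer: epsilon_lateral = -0.0001221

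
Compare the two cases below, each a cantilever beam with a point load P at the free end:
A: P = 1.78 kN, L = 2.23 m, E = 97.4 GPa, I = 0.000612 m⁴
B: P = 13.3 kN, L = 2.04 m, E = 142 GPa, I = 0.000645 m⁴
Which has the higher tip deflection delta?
Model: a cantilever beam with a point load P at the free end, so delta = (P·L^3) / (3·E·I) (SI units).
  A: delta = (1780 × 2.23^3) / (3 × (9.74 × 10¹⁰) × 0.000612) = 0.0001104 m = 0.1104 mm
  B: delta = (13300 × 2.04^3) / (3 × (1.42 × 10¹¹) × 0.000645) = 0.0004109 m = 0.4109 mm
0.4109 mm > 0.1104 mm, so B is larger.
Final answer: B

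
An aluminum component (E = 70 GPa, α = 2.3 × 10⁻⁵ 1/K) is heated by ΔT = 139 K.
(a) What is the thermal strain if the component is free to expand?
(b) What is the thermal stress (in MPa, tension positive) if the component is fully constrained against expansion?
(a) Free thermal strain ε_th = α·ΔT = (2.3 × 10⁻⁵) × 139 = 0.003197
(b) Fully constrained, the expansion is suppressed, so σ = -E·α·ΔT. Convert E = 70 GPa = 7 × 10¹⁰ Pa.
  σ = -(7 × 10¹⁰) × (2.3 × 10⁻⁵) × 139 = -2.238 × 10⁸ Pa = -223.8 MPa (compressive)
Final answer: (a) ε_th = 0.003197, (b) σ = -223.8 MPa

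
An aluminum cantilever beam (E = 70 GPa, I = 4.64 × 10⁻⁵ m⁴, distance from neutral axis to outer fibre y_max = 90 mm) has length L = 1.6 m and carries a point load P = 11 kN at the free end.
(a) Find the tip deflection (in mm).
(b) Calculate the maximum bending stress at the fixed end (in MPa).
(a) Tip deflection of a cantilever with an end point load: δ = P·L^3 / (3·E·I). Convert P = 11 kN = 11000 N, E = 70 GPa = 7 × 10¹⁰ Pa.
  δ = (11000 × 1.6^3) / (3 × (7 × 10¹⁰) × (4.64 × 10⁻⁵)) = 0.004624 m = 4.624 mm
(b) Maximum bending moment at the fixed end: M = P·L = 11000 × 1.6 = 17600 N·m. Convert y_max = 90 mm = 0.09 m.
  σ = M·y_max / I = (17600 × 0.09) / (4.64 × 10⁻⁵) = 3.414 × 10⁷ Pa = 34.14 MPa
Final answer: (a) δ = 4.624 mm, (b) σ = 34.14 MPa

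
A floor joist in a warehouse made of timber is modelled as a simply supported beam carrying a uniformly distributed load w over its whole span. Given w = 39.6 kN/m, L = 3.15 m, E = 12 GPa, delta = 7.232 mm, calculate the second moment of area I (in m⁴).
Model: a simply supported beam carrying a uniformly distributed load w over its whole span, so delta = (5·w·L^4) / (384·E·I).
Solve for I: I = (5·w·L^4) / (384·delta·E).
Convert to SI units:
  w = 39.6 kN/m = 39600 N/m
  E = 12 GPa = 1.2 × 10¹⁰ Pa
  delta = 7.232 mm = 0.007232 m
Substitute:
  I = (5 × 39600 × 3.15^4) / (384 × 0.007232 × (1.2 × 10¹⁰))
  I = 0.000585 m⁴
Final answer: I = 0.000585 m⁴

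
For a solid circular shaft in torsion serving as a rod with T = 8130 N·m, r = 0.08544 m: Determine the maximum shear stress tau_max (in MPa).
Model: a solid circular shaft in torsion, so tau_max = (2·T) / (π·r^3).
Substitute:
  tau_max = (2 × 8130) / (π × 0.08544^3)
  tau_max = 8.298 × 10⁶ Pa
Convert: tau_max = 8.298 × 10⁶ Pa = 8.298 MPa
Final answer: tau_max = 8.298 MPa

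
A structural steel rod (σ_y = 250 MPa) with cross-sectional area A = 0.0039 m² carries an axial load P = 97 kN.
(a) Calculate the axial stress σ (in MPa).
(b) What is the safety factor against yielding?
(a) Axial stress σ = P/A. Convert P = 97 kN = 97000 N.
  σ = 97000 / 0.0039 = 2.487 × 10⁷ Pa = 24.87 MPa
(b) Safety factor SF = σ_y/σ = 250 / 24.87 = 10.05
Final answer: (a) σ = 24.87 MPa, (b) SF = 10.05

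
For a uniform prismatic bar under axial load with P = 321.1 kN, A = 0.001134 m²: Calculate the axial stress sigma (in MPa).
Model: a uniform prismatic bar under axial load, so sigma = P / A.
Convert to SI units:
  P = 321.1 kN = 321100 N
Substitute:
  sigma = 321100 / 0.001134
  sigma = 2.832 × 10⁸ Pa
Convert: sigma = 2.832 × 10⁸ Pa = 283.2 MPa
Final answer: sigma = 283.2 MPa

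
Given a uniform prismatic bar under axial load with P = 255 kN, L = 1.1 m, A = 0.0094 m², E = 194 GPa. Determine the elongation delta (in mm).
Model: a uniform prismatic bar under axial load, so delta = (P·L) / (A·E).
Convert to SI units:
  P = 255 kN = 255000 N
  E = 194 GPa = 1.94 × 10¹¹ Pa
Substitute:
  delta = (255000 × 1.1) / (0.0094 × (1.94 × 10¹¹))
  delta = 0.0001538 m
Convert: delta = 0.0001538 m = 0.1538 mm
Final answer: delta = 0.1538 mm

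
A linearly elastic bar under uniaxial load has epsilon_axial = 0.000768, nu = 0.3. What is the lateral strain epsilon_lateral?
Model: a linearly elastic bar under uniaxial load, so epsilon_lateral = -nu·epsilon_axial.
Substitute:
  epsilon_lateral = -(0.3 × 0.000768)
  epsilon_lateral = -0.0002304
Final answer: epsilon_lateral = -0.0002304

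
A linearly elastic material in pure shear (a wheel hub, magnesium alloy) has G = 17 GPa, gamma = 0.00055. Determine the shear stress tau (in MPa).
Model: a linearly elastic material in pure shear, so tau = G·gamma.
Convert to SI units:
  G = 17 GPa = 1.7 × 10¹⁰ Pa
Substitute:
  tau = (1.7 × 10¹⁰) × 0.00055
  tau = 9.35 × 10⁶ Pa
Convert: tau = 9.35 × 10⁶ Pa = 9.35 MPa
Final answer: tau = 9.35 MPa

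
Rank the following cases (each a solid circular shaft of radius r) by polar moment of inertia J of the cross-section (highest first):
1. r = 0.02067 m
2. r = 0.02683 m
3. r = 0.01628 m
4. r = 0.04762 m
Model: a solid circular shaft of radius r, so J = (π·r^4) / 2 (SI units).
  Case 1: J = (π × 0.02067^4) / 2 = 2.867 × 10⁻⁷ m⁴
  Case 2: J = (π × 0.02683^4) / 2 = 8.14 × 10⁻⁷ m⁴
  Case 3: J = (π × 0.01628^4) / 2 = 1.103 × 10⁻⁷ m⁴
  Case 4: J = (π × 0.04762^4) / 2 = 8.078 × 10⁻⁶ m⁴
Ordering: 8.078 × 10⁻⁶ m⁴ (case 4) > 8.14 × 10⁻⁷ m⁴ (case 2) > 2.867 × 10⁻⁷ m⁴ (case 1) > 1.103 × 10⁻⁷ m⁴ (case 3)
Final answer: 4, 2, 1, 3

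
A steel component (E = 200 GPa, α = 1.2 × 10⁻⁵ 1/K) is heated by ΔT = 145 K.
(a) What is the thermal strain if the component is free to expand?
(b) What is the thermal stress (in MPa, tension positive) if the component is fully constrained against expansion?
(a) Free thermal strain ε_th = α·ΔT = (1.2 × 10⁻⁵) × 145 = 0.00174
(b) Fully constrained, the expansion is suppressed, so σ = -E·α·ΔT. Convert E = 200 GPa = 2 × 10¹¹ Pa.
  σ = -(2 × 10¹¹) × (1.2 × 10⁻⁵) × 145 = -3.48 × 10⁸ Pa = -348 MPa (compressive)
Final answer: (a) ε_th = 0.00174, (b) σ = -348 MPa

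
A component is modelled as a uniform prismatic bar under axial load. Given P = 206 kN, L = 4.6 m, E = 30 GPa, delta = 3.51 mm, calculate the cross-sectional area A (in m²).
Model: a uniform prismatic bar under axial load, so delta = (P·L) / (A·E).
Solve for A: A = (P·L) / (delta·E).
Convert to SI units:
  P = 206 kN = 206000 N
  E = 30 GPa = 3 × 10¹⁰ Pa
  delta = 3.51 mm = 0.00351 m
Substitute:
  A = (206000 × 4.6) / (0.00351 × (3 × 10¹⁰))
  A = 0.008999 m²
Final answer: A = 0.008999 m²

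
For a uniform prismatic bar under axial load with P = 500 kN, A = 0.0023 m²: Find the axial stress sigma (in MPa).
Model: a uniform prismatic bar under axial load, so sigma = P / A.
Convert to SI units:
  P = 500 kN = 500000 N
Substitute:
  sigma = 500000 / 0.0023
  sigma = 2.174 × 10⁸ Pa
Convert: sigma = 2.174 × 10⁸ Pa = 217.4 MPa
Final answer: sigma = 217.4 MPa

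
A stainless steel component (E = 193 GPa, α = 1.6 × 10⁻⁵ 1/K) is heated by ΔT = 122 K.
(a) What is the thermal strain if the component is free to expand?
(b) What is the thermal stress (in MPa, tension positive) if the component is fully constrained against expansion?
(a) Free thermal strain ε_th = α·ΔT = (1.6 × 10⁻⁵) × 122 = 0.001952
(b) Fully constrained, the expansion is suppressed, so σ = -E·α·ΔT. Convert E = 193 GPa = 1.93 × 10¹¹ Pa.
  σ = -(1.93 × 10¹¹) × (1.6 × 10⁻⁵) × 122 = -3.767 × 10⁸ Pa = -376.7 MPa (compressive)
Final answer: (a) ε_th = 0.001952, (b) σ = -376.7 MPa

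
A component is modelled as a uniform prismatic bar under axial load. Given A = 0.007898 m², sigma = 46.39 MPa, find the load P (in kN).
Model: a uniform prismatic bar under axial load, so sigma = P / A.
Solve for P: P = sigma·A.
Convert to SI units:
  sigma = 46.39 MPa = 4.639 × 10⁷ Pa
Substitute:
  P = (4.639 × 10⁷) × 0.007898
  P = 366400 N
Convert: P = 366400 N = 366.4 kN
Final answer: P = 366.4 kN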